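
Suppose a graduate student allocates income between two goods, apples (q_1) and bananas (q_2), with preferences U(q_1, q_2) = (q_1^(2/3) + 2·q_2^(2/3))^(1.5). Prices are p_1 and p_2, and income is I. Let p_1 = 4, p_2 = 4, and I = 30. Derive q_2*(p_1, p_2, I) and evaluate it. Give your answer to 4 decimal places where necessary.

q_2* = 6.6667

From the CES first-order condition, (1/2)·(q_2/q_1)^(1/3) = p_1/p_2.
Solve for the ratio: q_2/q_1 = [2·p_1/p_2]^(3).
Substitute q_2 = (q_2/q_1)·q_1 into the budget: q_1* = I/(p_1 + p_2·(q_2/q_1)).
Numerically q_2/q_1 = 8, so q_1* = 30/(4 + 4·8) = 0.8333 and q_2* = 8·0.8333 = 6.6667.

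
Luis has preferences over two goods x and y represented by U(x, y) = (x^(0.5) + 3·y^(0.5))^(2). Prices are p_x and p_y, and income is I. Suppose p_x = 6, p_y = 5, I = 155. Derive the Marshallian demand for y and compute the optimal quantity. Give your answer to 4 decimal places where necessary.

y* = 28.3729

MU_x ∝ x^(-0.5), MU_y ∝ 3·y^(-0.5), so MRS = (1/3)·(y/x)^(0.5) = p_x/p_y.
Hence y/x = (3·p_x/p_y)^(1/(0.5)), i.e. raised to the 2 power.
With the ratio pinned down, the budget gives x* = I/(p_x + p_y·(y/x)) and y* = (y/x)·x*.
Numerically y/x = 12.96, so x* = 155/(6 + 5·12.96) = 2.1893 and y* = 12.96·2.1893 = 28.3729.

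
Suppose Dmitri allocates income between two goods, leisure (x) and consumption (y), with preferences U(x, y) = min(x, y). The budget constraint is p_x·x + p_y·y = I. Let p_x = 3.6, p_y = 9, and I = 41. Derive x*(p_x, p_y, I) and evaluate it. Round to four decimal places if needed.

x* = 3.254

Leontief preferences: the optimum is at the kink where x/1 = y/1, i.e. y = x.
Budget: p_x·x + p_y·x = I, so (p_x + p_y)·x = I.
Demand: x*(p_x,p_y,I) = I/(p_x + p_y), y* = I/(p_x + p_y).
Here 3.6 + 9 = 12.6, giving x* = 3.254.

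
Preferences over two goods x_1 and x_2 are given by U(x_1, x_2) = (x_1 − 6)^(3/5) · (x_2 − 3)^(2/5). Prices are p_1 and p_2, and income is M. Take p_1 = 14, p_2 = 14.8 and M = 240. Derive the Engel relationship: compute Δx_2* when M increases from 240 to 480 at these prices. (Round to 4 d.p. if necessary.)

Δx_2* = 6.4865

This is Cobb-Douglas in (x_1−6, x_2−3): tangency gives 0.6·p_2·(x_2−3) = 0.4·p_1·(x_1−6).
Substituting into the budget: x_1* = 6 + 0.6·(M − 6·p_1 − 3·p_2)/p_1, and x_2* = 3 + 0.4·(…)/p_2.
Discretionary income = 240 − 6·14 − 3·14.8 = 111.6; x_2* = 3 + 0.4·111.6/14.8 = 6.0162.
At M' = 480: x_2* = 12.5027. Change: 12.5027 − 6.0162 = 6.4865.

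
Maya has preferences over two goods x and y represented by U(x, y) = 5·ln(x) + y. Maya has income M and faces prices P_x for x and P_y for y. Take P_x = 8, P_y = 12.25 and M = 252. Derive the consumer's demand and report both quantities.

Set MRS = P_x/P_y: (5/x)/1 = P_x/P_y.
So x*(P_x,P_y) = 5·P_y/P_x, independent of income; and y* = (M − 5·P_y)/P_y.
At the given prices: x* = 5·12.25/8 = 7.6562, and y* = 15.5714.

x* = 7.6562, y* = 15.5714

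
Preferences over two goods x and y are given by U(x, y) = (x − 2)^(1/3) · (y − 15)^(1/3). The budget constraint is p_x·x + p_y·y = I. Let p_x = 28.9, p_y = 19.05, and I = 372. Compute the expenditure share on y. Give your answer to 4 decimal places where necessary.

share on y = 0.8064

After buying the subsistence bundle (2, 15), a share 0.5 of the remaining income goes to x: x* = 2 + 0.5·(I − 2p_x − 15p_y)/p_x.
Discretionary income = 372 − 2·28.9 − 15·19.05 = 28.45; x* = 2 + 0.5·28.45/28.9 = 2.4922; y* = 15 + 0.5·28.45/19.05 = 15.7467.
Expenditure on y: 19.05·15.7467 = 299.975; share = 0.8064.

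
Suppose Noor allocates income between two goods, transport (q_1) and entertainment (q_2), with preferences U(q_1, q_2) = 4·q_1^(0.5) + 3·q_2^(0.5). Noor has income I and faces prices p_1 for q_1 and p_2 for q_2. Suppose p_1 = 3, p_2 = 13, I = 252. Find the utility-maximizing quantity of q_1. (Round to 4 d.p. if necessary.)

q_1* = 74.3489

With the ratio pinned down, the budget gives q_1* = I/(p_1 + p_2·(q_2/q_1)) and q_2* = (q_2/q_1)·q_1*.
Numerically q_2/q_1 = 0.029956, so q_1* = 252/(3 + 13·0.029956) = 74.3489.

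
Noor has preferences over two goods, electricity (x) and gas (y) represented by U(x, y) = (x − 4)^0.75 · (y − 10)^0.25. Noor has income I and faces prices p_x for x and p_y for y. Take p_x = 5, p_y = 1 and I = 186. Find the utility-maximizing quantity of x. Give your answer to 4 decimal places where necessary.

Let x' = x−4, y' = y−10. MRS = 3·y'/x' = p_x/p_y.
After buying the subsistence bundle (4, 10), a share 0.75 of the remaining income goes to x: x* = 4 + 0.75·(I − 4p_x − 10p_y)/p_x.
Discretionary income = 186 − 4·5 − 10·1 = 156; x* = 4 + 0.75·156/5 = 27.4.

x* = 27.4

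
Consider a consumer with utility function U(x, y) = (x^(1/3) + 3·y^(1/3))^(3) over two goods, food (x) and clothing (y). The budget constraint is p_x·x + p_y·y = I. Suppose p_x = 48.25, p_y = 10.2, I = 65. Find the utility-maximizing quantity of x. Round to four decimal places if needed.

x* = 0.1095

MU_x ∝ x^(-2/3), MU_y ∝ 3·y^(-2/3), so MRS = (1/3)·(y/x)^(2/3) = p_x/p_y.
Hence y/x = (3·p_x/p_y)^(1/(2/3)), i.e. raised to the 1.5 power.
With the ratio pinned down, the budget gives x* = I/(p_x + p_y·(y/x)) and y* = (y/x)·x*.
Numerically y/x = 53.459833, so x* = 65/(48.25 + 10.2·53.459833) = 0.1095.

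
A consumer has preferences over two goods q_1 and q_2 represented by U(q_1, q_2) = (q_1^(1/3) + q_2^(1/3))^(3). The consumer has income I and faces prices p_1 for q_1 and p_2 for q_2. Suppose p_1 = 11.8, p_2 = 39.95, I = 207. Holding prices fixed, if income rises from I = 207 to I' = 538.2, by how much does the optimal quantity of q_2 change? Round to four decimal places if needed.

Δq_2* = 2.9191

MRS = MU_q_1/MU_q_2 = (q_2/q_1)^(2/3). Set equal to p_1/p_2.
Hence q_2/q_1 = (p_1/p_2)^(1/(2/3)), i.e. raised to the 1.5 power.
With the ratio pinned down, the budget gives q_1* = I/(p_1 + p_2·(q_2/q_1)) and q_2* = (q_2/q_1)·q_1*.
Numerically q_2/q_1 = 0.160527, so q_1* = 207/(11.8 + 39.95·0.160527) = 11.3655 and q_2* = 0.160527·11.3655 = 1.8245.
At I' = 538.2: q_2* = 4.7436. Change: 4.7436 − 1.8245 = 2.9191.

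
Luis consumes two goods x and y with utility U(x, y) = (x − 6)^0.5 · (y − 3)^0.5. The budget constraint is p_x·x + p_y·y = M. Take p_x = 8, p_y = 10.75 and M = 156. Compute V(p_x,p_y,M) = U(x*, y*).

MRS = (y−3)/(x−6). Tangency with p_x/p_y gives y−3 = (p_x/p_y)·(x−6).
After buying the subsistence bundle (6, 3), a share 0.5 of the remaining income goes to x: x* = 6 + 0.5·(M − 6p_x − 3p_y)/p_x.
Discretionary income = 156 − 6·8 − 3·10.75 = 75.75; x* = 6 + 0.5·75.75/8 = 10.7344; y* = 3 + 0.5·75.75/10.75 = 6.5233.
Utility at the optimum: U(10.7344, 6.5233) = 4.0842.

V = 4.0842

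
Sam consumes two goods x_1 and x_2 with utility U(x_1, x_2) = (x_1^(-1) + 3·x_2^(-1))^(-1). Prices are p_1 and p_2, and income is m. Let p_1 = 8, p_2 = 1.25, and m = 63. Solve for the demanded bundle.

From the CES first-order condition, (1/3)·(x_2/x_1)^(2) = p_1/p_2.
Hence x_2/x_1 = (3·p_1/p_2)^(1/(2)), i.e. raised to the 0.5 power.
Substitute x_2 = (x_2/x_1)·x_1 into the budget: x_1* = m/(p_1 + p_2·(x_2/x_1)).
Numerically x_2/x_1 = 4.38178, so x_1* = 63/(8 + 1.25·4.38178) = 4.6746 and x_2* = 4.38178·4.6746 = 20.4829.

x_1* = 4.6746, x_2* = 20.4829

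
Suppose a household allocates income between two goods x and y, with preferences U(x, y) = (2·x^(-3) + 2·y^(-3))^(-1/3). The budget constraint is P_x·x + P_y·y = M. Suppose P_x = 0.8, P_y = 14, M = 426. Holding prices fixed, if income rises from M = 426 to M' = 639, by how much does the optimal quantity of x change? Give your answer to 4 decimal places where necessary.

Δx* = 27.8616

MU_x ∝ 2·x^(-4), MU_y ∝ 2·y^(-4), so MRS = (y/x)^(4) = P_x/P_y.
Hence y/x = (P_x/P_y)^(1/(4)), i.e. raised to the 0.25 power.
With the ratio pinned down, the budget gives x* = M/(P_x + P_y·(y/x)) and y* = (y/x)·x*.
Numerically y/x = 0.488923, so x* = 426/(0.8 + 14·0.488923) = 55.7233.
At M' = 639: x* = 83.5849. Change: 83.5849 − 55.7233 = 27.8616.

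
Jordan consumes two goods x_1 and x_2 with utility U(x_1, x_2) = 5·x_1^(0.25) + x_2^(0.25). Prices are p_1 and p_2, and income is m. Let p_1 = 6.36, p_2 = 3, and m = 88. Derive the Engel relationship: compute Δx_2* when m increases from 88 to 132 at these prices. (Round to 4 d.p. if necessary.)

MRS = MU_x_1/MU_x_2 = 5·(x_2/x_1)^(0.75). Set equal to p_1/p_2.
Hence x_2/x_1 = ((1/5)·p_1/p_2)^(1/(0.75)), i.e. raised to the 4/3 power.
Substitute x_2 = (x_2/x_1)·x_1 into the budget: x_1* = m/(p_1 + p_2·(x_2/x_1)).
Numerically x_2/x_1 = 0.318533, so x_1* = 88/(6.36 + 3·0.318533) = 12.0291 and x_2* = 0.318533·12.0291 = 3.8317.
At m' = 132: x_2* = 5.7475. Change: 5.7475 − 3.8317 = 1.9158.

Δx_2* = 1.9158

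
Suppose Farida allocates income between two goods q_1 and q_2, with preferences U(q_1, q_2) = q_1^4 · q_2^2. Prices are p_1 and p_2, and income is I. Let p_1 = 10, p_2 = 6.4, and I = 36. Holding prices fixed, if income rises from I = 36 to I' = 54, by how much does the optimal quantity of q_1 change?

Δq_1* = 1.2

MU_q_1/MU_q_2 = (4·q_2)/(2·q_1); tangency sets this equal to p_1/p_2.
So 4·p_2·q_2 = 2·p_1·q_1; combined with the budget, a share 2/3 of income goes to q_1.
Demand: q_1*(p_1,p_2,I) = 2/3·I/p_1 and q_2* = 1/3·I/p_2.
At p_1=10, p_2=6.4, I=36: q_1* = 2/3·36/10 = 2.4.
At I' = 54: q_1* = 3.6. Change: 3.6 − 2.4 = 1.2.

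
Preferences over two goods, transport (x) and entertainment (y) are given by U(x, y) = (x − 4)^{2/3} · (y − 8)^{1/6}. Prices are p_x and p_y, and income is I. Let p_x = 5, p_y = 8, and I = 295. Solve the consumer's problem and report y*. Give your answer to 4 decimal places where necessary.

Substituting into the budget: x* = 4 + 0.8·(I − 4·p_x − 8·p_y)/p_x, and y* = 8 + 0.2·(…)/p_y.
Discretionary income = 295 − 4·5 − 8·8 = 211; y* = 8 + 0.2·211/8 = 13.275.

y* = 13.275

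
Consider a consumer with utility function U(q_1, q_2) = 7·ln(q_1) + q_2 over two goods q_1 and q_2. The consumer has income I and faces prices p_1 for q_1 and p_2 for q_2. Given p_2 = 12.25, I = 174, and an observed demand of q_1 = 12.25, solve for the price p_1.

Set MRS = p_1/p_2: (7/q_1)/1 = p_1/p_2.
So q_1*(p_1,p_2) = 7·p_2/p_1, independent of income; and q_2* = (I − 7·p_2)/p_2.
Set q_1* = 12.25 in the demand function and solve for p_1: p_1 = 7.

p_1 = 7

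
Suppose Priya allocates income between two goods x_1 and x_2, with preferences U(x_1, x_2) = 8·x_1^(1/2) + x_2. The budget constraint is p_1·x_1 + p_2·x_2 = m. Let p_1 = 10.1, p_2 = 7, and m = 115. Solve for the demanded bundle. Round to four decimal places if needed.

x_1* = 7.6855, x_2* = 5.3395

Utility is quasi-linear in x_2; the FOC for x_1 is 4/√x_1 = p_1/p_2.
Solve: √x_1 = 4·p_2/p_1, so x_1*(p_1,p_2) = (4·p_2/p_1)², and x_2* = (m − p_1·x_1*)/p_2.
Plugging in: x_1* = (4·7/10.1)² = 7.6855, x_2* = 5.3395.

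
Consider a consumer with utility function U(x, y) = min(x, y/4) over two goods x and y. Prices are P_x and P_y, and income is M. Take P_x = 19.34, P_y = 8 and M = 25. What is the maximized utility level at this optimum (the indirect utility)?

V = 0.4869

Leontief preferences: the optimum is at the kink where x/1 = y/4, i.e. y = 4·x.
Budget: P_x·x + P_y·4·x = M, so (P_x + 4·P_y)·x = M.
Demand: x*(P_x,P_y,M) = M/(P_x + 4·P_y), y* = 4·M/(P_x + 4·P_y).
Here 19.34 + 4·8 = 51.34, giving x* = 0.4869 and y* = 1.9478.
Utility at the optimum: U(0.4869, 1.9478) = 0.4869.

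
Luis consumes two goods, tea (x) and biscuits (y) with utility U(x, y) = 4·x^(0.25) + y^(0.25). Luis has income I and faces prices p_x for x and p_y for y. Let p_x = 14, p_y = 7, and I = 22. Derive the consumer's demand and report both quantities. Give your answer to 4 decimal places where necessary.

x* = 1.3112, y* = 0.5204

Substitute y = (y/x)·x into the budget: x* = I/(p_x + p_y·(y/x)).
Numerically y/x = 0.39685, so x* = 22/(14 + 7·0.39685) = 1.3112 and y* = 0.39685·1.3112 = 0.5204.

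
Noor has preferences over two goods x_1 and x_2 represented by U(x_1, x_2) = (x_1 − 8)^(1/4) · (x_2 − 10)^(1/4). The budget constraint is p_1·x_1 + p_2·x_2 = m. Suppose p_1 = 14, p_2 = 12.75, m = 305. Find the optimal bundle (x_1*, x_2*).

x_1* = 10.3393, x_2* = 12.5686

This is Cobb-Douglas in (x_1−8, x_2−10): tangency gives 0.25·p_2·(x_2−10) = 0.25·p_1·(x_1−8).
After buying the subsistence bundle (8, 10), a share 0.5 of the remaining income goes to x_1: x_1* = 8 + 0.5·(m − 8p_1 − 10p_2)/p_1.
Discretionary income = 305 − 8·14 − 10·12.75 = 65.5; x_1* = 8 + 0.5·65.5/14 = 10.3393; x_2* = 10 + 0.5·65.5/12.75 = 12.5686.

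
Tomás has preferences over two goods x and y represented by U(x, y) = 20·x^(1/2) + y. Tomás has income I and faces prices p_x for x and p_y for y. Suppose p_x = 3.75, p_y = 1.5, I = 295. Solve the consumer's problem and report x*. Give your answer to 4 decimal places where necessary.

Set MRS = p_x/p_y: 10·x^(−1/2) = p_x/p_y.
Solve: √x = 10·p_y/p_x, so x*(p_x,p_y) = (10·p_y/p_x)², and y* = (I − p_x·x*)/p_y.
Plugging in: x* = (10·1.5/3.75)² = 16.

x* = 16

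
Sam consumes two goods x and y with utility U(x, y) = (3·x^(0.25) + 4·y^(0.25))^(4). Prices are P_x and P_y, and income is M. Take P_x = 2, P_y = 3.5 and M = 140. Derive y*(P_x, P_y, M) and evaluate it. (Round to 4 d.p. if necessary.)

y* = 21.964

MRS = MU_x/MU_y = (3/4)·(y/x)^(0.75). Set equal to P_x/P_y.
Hence y/x = ((4/3)·P_x/P_y)^(1/(0.75)), i.e. raised to the 4/3 power.
Substitute y = (y/x)·x into the budget: x* = M/(P_x + P_y·(y/x)).
Numerically y/x = 0.69588, so x* = 140/(2 + 3.5·0.69588) = 31.563 and y* = 0.69588·31.563 = 21.964.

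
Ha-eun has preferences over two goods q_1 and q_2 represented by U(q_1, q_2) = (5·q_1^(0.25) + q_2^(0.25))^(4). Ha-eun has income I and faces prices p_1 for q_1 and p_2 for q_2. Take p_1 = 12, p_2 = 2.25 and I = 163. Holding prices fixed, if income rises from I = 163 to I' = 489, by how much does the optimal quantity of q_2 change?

MU_q_1 ∝ 5·q_1^(-0.75), MU_q_2 ∝ q_2^(-0.75), so MRS = 5·(q_2/q_1)^(0.75) = p_1/p_2.
Hence q_2/q_1 = ((1/5)·p_1/p_2)^(1/(0.75)), i.e. raised to the 4/3 power.
Substitute q_2 = (q_2/q_1)·q_1 into the budget: q_1* = I/(p_1 + p_2·(q_2/q_1)).
Numerically q_2/q_1 = 1.089862, so q_1* = 163/(12 + 2.25·1.089862) = 11.2786 and q_2* = 1.089862·11.2786 = 12.2921.
At I' = 489: q_2* = 36.8763. Change: 36.8763 − 12.2921 = 24.5842.

Δq_2* = 24.5842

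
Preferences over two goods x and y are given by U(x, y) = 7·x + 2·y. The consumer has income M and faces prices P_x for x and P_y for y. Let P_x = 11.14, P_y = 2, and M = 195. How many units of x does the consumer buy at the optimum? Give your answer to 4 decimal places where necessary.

x* = 0

Perfect substitutes: compare marginal utility per dollar. 7/P_x vs 2/P_y → 0.6284 vs 1.
y gives more utility per dollar, so spend all income on y: y* = M/P_y, x* = 0.
Numerically: x* = 0, y* = 97.5.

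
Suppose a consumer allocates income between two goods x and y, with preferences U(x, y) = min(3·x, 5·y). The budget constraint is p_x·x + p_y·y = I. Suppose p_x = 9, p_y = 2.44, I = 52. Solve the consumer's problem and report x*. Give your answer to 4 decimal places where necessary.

With perfect complements, no substitution: consume in ratio x:y = 5:3.
Budget: p_x·x + p_y·(3/5)·x = I, so (5·p_x + 3·p_y)·x = 5·I.
Demand: x*(p_x,p_y,I) = 5·I/(5·p_x + 3·p_y), y* = 3·I/(5·p_x + 3·p_y).
Here 5·9 + 3·2.44 = 52.32, giving x* = 4.9694.

x* = 4.9694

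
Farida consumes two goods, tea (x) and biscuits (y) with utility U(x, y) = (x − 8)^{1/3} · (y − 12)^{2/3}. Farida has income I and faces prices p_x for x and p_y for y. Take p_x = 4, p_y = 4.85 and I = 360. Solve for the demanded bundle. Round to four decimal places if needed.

Let x' = x−8, y' = y−12. MRS = (1/2)·y'/x' = p_x/p_y.
Substituting into the budget: x* = 8 + 1/3·(I − 8·p_x − 12·p_y)/p_x, and y* = 12 + 2/3·(…)/p_y.
Discretionary income = 360 − 8·4 − 12·4.85 = 269.8; x* = 8 + 1/3·269.8/4 = 30.4833; y* = 12 + 2/3·269.8/4.85 = 49.0859.

x* = 30.4833, y* = 49.0859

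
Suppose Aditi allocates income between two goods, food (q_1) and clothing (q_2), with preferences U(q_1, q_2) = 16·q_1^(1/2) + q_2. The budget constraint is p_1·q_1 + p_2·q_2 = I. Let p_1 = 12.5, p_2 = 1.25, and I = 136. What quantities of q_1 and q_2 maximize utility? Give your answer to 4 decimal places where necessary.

q_1* = 0.64, q_2* = 102.4

Set MRS = p_1/p_2: 8·q_1^(−1/2) = p_1/p_2.
Thus q_1* = (8·p_2/p_1)² — independent of I — with the rest of income spent on q_2.
Plugging in: q_1* = (8·1.25/12.5)² = 0.64, q_2* = 102.4.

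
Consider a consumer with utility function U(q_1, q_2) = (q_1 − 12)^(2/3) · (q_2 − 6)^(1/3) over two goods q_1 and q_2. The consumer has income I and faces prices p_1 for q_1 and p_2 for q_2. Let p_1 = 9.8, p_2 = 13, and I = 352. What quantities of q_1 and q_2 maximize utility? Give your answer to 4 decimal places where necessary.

q_1* = 22.6395, q_2* = 10.0103

This is Cobb-Douglas in (q_1−12, q_2−6): tangency gives 2/3·p_2·(q_2−6) = 1/3·p_1·(q_1−12).
After buying the subsistence bundle (12, 6), a share 2/3 of the remaining income goes to q_1: q_1* = 12 + 2/3·(I − 12p_1 − 6p_2)/p_1.
Discretionary income = 352 − 12·9.8 − 6·13 = 156.4; q_1* = 12 + 2/3·156.4/9.8 = 22.6395; q_2* = 6 + 1/3·156.4/13 = 10.0103.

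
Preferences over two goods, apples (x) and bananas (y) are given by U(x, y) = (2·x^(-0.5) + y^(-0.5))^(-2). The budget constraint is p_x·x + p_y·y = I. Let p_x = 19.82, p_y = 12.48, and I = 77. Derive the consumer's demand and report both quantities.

x* = 2.5228, y* = 2.1633

MU_x ∝ 2·x^(-1.5), MU_y ∝ y^(-1.5), so MRS = 2·(y/x)^(1.5) = p_x/p_y.
Solve for the ratio: y/x = [(1/2)·p_x/p_y]^(2/3).
With the ratio pinned down, the budget gives x* = I/(p_x + p_y·(y/x)) and y* = (y/x)·x*.
Numerically y/x = 0.85751, so x* = 77/(19.82 + 12.48·0.85751) = 2.5228 and y* = 0.85751·2.5228 = 2.1633.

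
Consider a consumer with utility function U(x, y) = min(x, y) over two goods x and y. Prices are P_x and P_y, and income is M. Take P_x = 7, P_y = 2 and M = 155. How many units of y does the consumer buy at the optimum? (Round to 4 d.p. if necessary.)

y* = 17.2222

With perfect complements, no substitution: consume in ratio x:y = 1:1.
Budget: P_x·x + P_y·x = M, so (P_x + P_y)·x = M.
Demand: x*(P_x,P_y,M) = M/(P_x + P_y), y* = M/(P_x + P_y).
Here 7 + 2 = 9, giving y* = 17.2222.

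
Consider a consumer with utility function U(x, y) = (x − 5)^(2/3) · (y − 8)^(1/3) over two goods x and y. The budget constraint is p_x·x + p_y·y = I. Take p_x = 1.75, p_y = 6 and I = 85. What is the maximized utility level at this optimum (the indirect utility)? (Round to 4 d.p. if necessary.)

V = 5.6647

MRS = 2·(y−8)/(x−5). Tangency with p_x/p_y gives y−8 = (1/2)·(p_x/p_y)·(x−5).
After buying the subsistence bundle (5, 8), a share 2/3 of the remaining income goes to x: x* = 5 + 2/3·(I − 5p_x − 8p_y)/p_x.
Discretionary income = 85 − 5·1.75 − 8·6 = 28.25; x* = 5 + 2/3·28.25/1.75 = 15.7619; y* = 8 + 1/3·28.25/6 = 9.5694.
Utility at the optimum: U(15.7619, 9.5694) = 5.6647.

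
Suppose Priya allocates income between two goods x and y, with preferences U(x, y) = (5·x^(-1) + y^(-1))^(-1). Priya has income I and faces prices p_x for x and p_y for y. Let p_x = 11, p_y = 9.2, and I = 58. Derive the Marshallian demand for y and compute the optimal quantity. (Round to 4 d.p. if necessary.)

y* = 1.83

From the CES first-order condition, 5·(y/x)^(2) = p_x/p_y.
Solve for the ratio: y/x = [(1/5)·p_x/p_y]^(0.5).
With the ratio pinned down, the budget gives x* = I/(p_x + p_y·(y/x)) and y* = (y/x)·x*.
Numerically y/x = 0.48901, so x* = 58/(11 + 9.2·0.48901) = 3.7422 and y* = 0.48901·3.7422 = 1.83.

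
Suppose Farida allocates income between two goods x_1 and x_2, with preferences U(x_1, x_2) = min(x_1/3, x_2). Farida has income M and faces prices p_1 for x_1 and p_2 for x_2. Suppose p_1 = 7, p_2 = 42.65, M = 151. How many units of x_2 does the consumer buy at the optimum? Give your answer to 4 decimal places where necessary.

With perfect complements, no substitution: consume in ratio x_1:x_2 = 3:1.
Budget: p_1·x_1 + p_2·(1/3)·x_1 = M, so (3·p_1 + p_2)·x_1 = 3·M.
Demand: x_1*(p_1,p_2,M) = 3·M/(3·p_1 + p_2), x_2* = M/(3·p_1 + p_2).
Here 3·7 + 42.65 = 63.65, giving x_2* = 2.3723.

x_2* = 2.3723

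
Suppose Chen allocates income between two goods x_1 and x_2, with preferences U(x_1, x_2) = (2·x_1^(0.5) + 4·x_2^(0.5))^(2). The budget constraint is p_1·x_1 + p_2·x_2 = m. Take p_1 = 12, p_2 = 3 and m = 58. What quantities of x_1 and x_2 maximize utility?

MU_x_1 ∝ 2·x_1^(-0.5), MU_x_2 ∝ 4·x_2^(-0.5), so MRS = (1/2)·(x_2/x_1)^(0.5) = p_1/p_2.
Solve for the ratio: x_2/x_1 = [2·p_1/p_2]^(2).
With the ratio pinned down, the budget gives x_1* = m/(p_1 + p_2·(x_2/x_1)) and x_2* = (x_2/x_1)·x_1*.
Numerically x_2/x_1 = 64, so x_1* = 58/(12 + 3·64) = 0.2843 and x_2* = 64·0.2843 = 18.1961.

x_1* = 0.2843, x_2* = 18.1961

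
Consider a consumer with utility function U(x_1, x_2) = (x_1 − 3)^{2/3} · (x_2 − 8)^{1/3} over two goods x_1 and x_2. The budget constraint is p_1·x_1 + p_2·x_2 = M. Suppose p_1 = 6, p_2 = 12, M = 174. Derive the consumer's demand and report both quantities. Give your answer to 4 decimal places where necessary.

x_1* = 9.6667, x_2* = 9.6667

Discretionary income = 174 − 3·6 − 8·12 = 60; x_1* = 3 + 2/3·60/6 = 9.6667; x_2* = 8 + 1/3·60/12 = 9.6667.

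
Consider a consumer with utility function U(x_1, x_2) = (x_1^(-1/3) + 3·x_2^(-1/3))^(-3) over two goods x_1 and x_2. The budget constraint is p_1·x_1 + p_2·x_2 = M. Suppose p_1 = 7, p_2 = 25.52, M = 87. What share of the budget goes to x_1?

MU_x_1 ∝ x_1^(-4/3), MU_x_2 ∝ 3·x_2^(-4/3), so MRS = (1/3)·(x_2/x_1)^(4/3) = p_1/p_2.
Solve for the ratio: x_2/x_1 = [3·p_1/p_2]^(0.75).
Substitute x_2 = (x_2/x_1)·x_1 into the budget: x_1* = M/(p_1 + p_2·(x_2/x_1)).
Numerically x_2/x_1 = 0.863981, so x_1* = 87/(7 + 25.52·0.863981) = 2.995 and x_2* = 0.863981·2.995 = 2.5876.
Expenditure on x_1: 7·2.995 = 20.9647; share = 0.241.

share on x_1 = 0.241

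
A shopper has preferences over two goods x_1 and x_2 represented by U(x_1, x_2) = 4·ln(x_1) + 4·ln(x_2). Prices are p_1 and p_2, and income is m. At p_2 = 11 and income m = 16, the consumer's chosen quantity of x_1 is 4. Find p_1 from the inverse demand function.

Tangency: MRS = x_2/x_1 = p_1/p_2.
Rearranging, p_2·x_2 = p_1·x_1. Substituting into the budget gives p_1·x_1·(1 + 1) = m.
Demand: x_1*(p_1,p_2,m) = 0.5·m/p_1 and x_2* = 0.5·m/p_2.
Set x_1* = 4 in the demand function and solve for p_1: p_1 = 2.

p_1 = 2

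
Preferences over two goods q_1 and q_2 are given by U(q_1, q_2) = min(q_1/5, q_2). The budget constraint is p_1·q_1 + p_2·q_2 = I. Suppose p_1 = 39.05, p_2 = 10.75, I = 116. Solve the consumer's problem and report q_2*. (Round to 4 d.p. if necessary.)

Leontief preferences: the optimum is at the kink where q_1/5 = q_2/1, i.e. q_2 = (1/5)·q_1.
Budget: p_1·q_1 + p_2·(1/5)·q_1 = I, so (5·p_1 + p_2)·q_1 = 5·I.
Demand: q_1*(p_1,p_2,I) = 5·I/(5·p_1 + p_2), q_2* = I/(5·p_1 + p_2).
Here 5·39.05 + 10.75 = 206, giving q_2* = 0.5631.

q_2* = 0.5631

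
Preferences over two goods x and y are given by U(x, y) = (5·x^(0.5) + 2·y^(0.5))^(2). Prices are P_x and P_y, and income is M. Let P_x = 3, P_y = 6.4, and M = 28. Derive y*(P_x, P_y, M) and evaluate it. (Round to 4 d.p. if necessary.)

y* = 0.3052

MRS = MU_x/MU_y = (5/2)·(y/x)^(0.5). Set equal to P_x/P_y.
Hence y/x = ((2/5)·P_x/P_y)^(1/(0.5)), i.e. raised to the 2 power.
With the ratio pinned down, the budget gives x* = M/(P_x + P_y·(y/x)) and y* = (y/x)·x*.
Numerically y/x = 0.035156, so x* = 28/(3 + 6.4·0.035156) = 8.6822 and y* = 0.035156·8.6822 = 0.3052.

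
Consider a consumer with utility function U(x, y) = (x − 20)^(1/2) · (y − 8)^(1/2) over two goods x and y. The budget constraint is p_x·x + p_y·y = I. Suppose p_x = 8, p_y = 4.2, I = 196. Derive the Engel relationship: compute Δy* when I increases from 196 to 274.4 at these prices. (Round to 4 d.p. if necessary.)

Let x' = x−20, y' = y−8. MRS = y'/x' = p_x/p_y.
Substituting into the budget: x* = 20 + 0.5·(I − 20·p_x − 8·p_y)/p_x, and y* = 8 + 0.5·(…)/p_y.
Discretionary income = 196 − 20·8 − 8·4.2 = 2.4; y* = 8 + 0.5·2.4/4.2 = 8.2857.
At I' = 274.4: y* = 17.619. Change: 17.619 − 8.2857 = 9.3333.

Δy* = 9.3333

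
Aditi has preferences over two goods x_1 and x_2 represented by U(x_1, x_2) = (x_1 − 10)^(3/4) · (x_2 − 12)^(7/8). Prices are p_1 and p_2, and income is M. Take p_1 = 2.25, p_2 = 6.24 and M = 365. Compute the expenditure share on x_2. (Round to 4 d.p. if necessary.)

MRS = (6/7)·(x_2−12)/(x_1−10). Tangency with p_1/p_2 gives x_2−12 = (7/6)·(p_1/p_2)·(x_1−10).
After buying the subsistence bundle (10, 12), a share 6/13 of the remaining income goes to x_1: x_1* = 10 + 6/13·(M − 10p_1 − 12p_2)/p_1.
Discretionary income = 365 − 10·2.25 − 12·6.24 = 267.62; x_1* = 10 + 6/13·267.62/2.25 = 64.8964; x_2* = 12 + 7/13·267.62/6.24 = 35.0934.
Expenditure on x_2: 6.24·35.0934 = 218.9831; share = 0.6.

share on x_2 = 0.6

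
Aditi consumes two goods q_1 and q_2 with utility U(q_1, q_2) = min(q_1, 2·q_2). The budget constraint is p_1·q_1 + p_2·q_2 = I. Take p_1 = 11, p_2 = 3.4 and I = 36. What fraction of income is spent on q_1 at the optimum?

share on q_1 = 0.8661

With perfect complements, no substitution: consume in ratio q_1:q_2 = 2:1.
Budget: p_1·q_1 + p_2·(1/2)·q_1 = I, so (2·p_1 + p_2)·q_1 = 2·I.
Demand: q_1*(p_1,p_2,I) = 2·I/(2·p_1 + p_2), q_2* = I/(2·p_1 + p_2).
Here 2·11 + 3.4 = 25.4, giving q_1* = 2.8346 and q_2* = 1.4173.
Expenditure on q_1: 11·2.8346 = 31.1811; share = 0.8661.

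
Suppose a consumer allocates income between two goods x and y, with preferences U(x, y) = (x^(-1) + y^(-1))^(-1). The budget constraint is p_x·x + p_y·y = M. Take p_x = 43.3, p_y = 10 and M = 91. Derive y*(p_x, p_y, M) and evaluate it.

MRS = MU_x/MU_y = (y/x)^(2). Set equal to p_x/p_y.
Hence y/x = (p_x/p_y)^(1/(2)), i.e. raised to the 0.5 power.
With the ratio pinned down, the budget gives x* = M/(p_x + p_y·(y/x)) and y* = (y/x)·x*.
Numerically y/x = 2.080865, so x* = 91/(43.3 + 10·2.080865) = 1.4195 and y* = 2.080865·1.4195 = 2.9537.

y* = 2.9537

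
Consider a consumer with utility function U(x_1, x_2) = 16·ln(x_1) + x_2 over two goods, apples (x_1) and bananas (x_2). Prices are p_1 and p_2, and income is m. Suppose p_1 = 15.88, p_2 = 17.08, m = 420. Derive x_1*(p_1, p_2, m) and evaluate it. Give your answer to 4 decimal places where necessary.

MU_x_1 = 16/x_1, MU_x_2 = 1. Tangency: 16/x_1 = p_1/p_2.
So x_1*(p_1,p_2) = 16·p_2/p_1, independent of income; and x_2* = (m − 16·p_2)/p_2.
At the given prices: x_1* = 16·17.08/15.88 = 17.2091.

x_1* = 17.2091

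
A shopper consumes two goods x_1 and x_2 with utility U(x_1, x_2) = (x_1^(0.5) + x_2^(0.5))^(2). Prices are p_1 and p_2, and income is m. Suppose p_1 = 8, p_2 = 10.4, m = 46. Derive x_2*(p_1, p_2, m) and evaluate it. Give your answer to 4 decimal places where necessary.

From the CES first-order condition, (x_2/x_1)^(0.5) = p_1/p_2.
Hence x_2/x_1 = (p_1/p_2)^(1/(0.5)), i.e. raised to the 2 power.
With the ratio pinned down, the budget gives x_1* = m/(p_1 + p_2·(x_2/x_1)) and x_2* = (x_2/x_1)·x_1*.
Numerically x_2/x_1 = 0.591716, so x_1* = 46/(8 + 10.4·0.591716) = 3.25 and x_2* = 0.591716·3.25 = 1.9231.

x_2* = 1.9231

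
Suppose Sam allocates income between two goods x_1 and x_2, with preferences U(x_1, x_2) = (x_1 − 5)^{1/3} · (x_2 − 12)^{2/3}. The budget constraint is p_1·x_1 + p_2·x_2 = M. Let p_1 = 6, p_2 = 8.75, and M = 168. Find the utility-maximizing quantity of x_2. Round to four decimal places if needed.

x_2* = 14.5143

Let x_1' = x_1−5, x_2' = x_2−12. MRS = (1/2)·x_2'/x_1' = p_1/p_2.
Substituting into the budget: x_1* = 5 + 1/3·(M − 5·p_1 − 12·p_2)/p_1, and x_2* = 12 + 2/3·(…)/p_2.
Discretionary income = 168 − 5·6 − 12·8.75 = 33; x_2* = 12 + 2/3·33/8.75 = 14.5143.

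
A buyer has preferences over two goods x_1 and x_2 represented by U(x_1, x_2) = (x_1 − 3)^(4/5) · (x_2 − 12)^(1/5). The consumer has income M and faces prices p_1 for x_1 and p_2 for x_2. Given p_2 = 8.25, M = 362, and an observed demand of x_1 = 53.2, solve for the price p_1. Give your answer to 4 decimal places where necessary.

This is Cobb-Douglas in (x_1−3, x_2−12): tangency gives 0.8·p_2·(x_2−12) = 0.2·p_1·(x_1−3).
Substituting into the budget: x_1* = 3 + 0.8·(M − 3·p_1 − 12·p_2)/p_1, and x_2* = 12 + 0.2·(…)/p_2.
Set x_1* = 53.2 in the demand function and solve for p_1: p_1 = 4.

p_1 = 4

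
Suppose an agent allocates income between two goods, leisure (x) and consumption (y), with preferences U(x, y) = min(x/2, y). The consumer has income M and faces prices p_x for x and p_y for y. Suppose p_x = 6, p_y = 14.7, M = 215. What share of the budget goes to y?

Leontief preferences: the optimum is at the kink where x/2 = y/1, i.e. y = (1/2)·x.
Budget: p_x·x + p_y·(1/2)·x = M, so (2·p_x + p_y)·x = 2·M.
Demand: x*(p_x,p_y,M) = 2·M/(2·p_x + p_y), y* = M/(2·p_x + p_y).
Here 2·6 + 14.7 = 26.7, giving x* = 16.1049 and y* = 8.0524.
Expenditure on y: 14.7·8.0524 = 118.3708; share = 0.5506.

share on y = 0.5506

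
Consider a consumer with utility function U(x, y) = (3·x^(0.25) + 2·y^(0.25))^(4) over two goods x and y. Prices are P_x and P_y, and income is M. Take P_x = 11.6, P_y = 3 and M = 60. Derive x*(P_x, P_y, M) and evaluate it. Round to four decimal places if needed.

x* = 2.7023

MRS = MU_x/MU_y = (3/2)·(y/x)^(0.75). Set equal to P_x/P_y.
Solve for the ratio: y/x = [(2/3)·P_x/P_y]^(4/3).
With the ratio pinned down, the budget gives x* = M/(P_x + P_y·(y/x)) and y* = (y/x)·x*.
Numerically y/x = 3.534494, so x* = 60/(11.6 + 3·3.534494) = 2.7023.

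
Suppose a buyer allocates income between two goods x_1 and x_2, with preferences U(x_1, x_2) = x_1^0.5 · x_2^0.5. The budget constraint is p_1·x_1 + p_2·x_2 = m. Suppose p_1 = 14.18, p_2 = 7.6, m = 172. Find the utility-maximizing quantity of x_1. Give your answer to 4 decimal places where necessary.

x_1* = 6.0649

The MRS is x_2/x_1. Set MRS = p_1/p_2.
Rearranging, p_2·x_2 = p_1·x_1. Substituting into the budget gives p_1·x_1·(1 + 1) = m.
Demand: x_1*(p_1,p_2,m) = 0.5·m/p_1 and x_2* = 0.5·m/p_2.
At p_1=14.18, p_2=7.6, m=172: x_1* = 0.5·172/14.18 = 6.0649.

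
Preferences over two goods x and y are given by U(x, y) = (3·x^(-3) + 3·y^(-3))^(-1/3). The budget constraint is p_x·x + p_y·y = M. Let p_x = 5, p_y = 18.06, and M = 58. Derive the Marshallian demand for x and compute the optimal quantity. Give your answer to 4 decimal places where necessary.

x* = 3.2044

From the CES first-order condition, (y/x)^(4) = p_x/p_y.
Hence y/x = (p_x/p_y)^(1/(4)), i.e. raised to the 0.25 power.
With the ratio pinned down, the budget gives x* = M/(p_x + p_y·(y/x)) and y* = (y/x)·x*.
Numerically y/x = 0.725376, so x* = 58/(5 + 18.06·0.725376) = 3.2044.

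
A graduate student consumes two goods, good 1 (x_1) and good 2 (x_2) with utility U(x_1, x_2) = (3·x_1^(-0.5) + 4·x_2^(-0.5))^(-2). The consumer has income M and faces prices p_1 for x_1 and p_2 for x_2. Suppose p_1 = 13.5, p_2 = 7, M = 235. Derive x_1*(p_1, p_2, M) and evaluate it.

x_1* = 8.8218

MRS = MU_x_1/MU_x_2 = (3/4)·(x_2/x_1)^(1.5). Set equal to p_1/p_2.
Solve for the ratio: x_2/x_1 = [(4/3)·p_1/p_2]^(2/3).
Substitute x_2 = (x_2/x_1)·x_1 into the budget: x_1* = M/(p_1 + p_2·(x_2/x_1)).
Numerically x_2/x_1 = 1.876937, so x_1* = 235/(13.5 + 7·1.876937) = 8.8218.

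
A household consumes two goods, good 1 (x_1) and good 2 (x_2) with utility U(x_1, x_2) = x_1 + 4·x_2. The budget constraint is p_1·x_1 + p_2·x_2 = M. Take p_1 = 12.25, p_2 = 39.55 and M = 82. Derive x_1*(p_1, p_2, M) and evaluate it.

Linear utility — the consumer picks whichever good has higher MU/price: 1/12.25 = 0.0816 vs 4/39.55 = 0.1011.
x_2 gives more utility per dollar, so spend all income on x_2: x_2* = M/p_2, x_1* = 0.
Numerically: x_1* = 0, x_2* = 2.0733.

x_1* = 0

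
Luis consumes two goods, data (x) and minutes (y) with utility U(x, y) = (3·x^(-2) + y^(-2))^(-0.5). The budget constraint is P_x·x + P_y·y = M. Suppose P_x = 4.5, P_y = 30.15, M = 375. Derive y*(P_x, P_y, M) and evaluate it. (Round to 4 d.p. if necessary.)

y* = 8.8474

MU_x ∝ 3·x^(-3), MU_y ∝ y^(-3), so MRS = 3·(y/x)^(3) = P_x/P_y.
Solve for the ratio: y/x = [(1/3)·P_x/P_y]^(1/3).
Substitute y = (y/x)·x into the budget: x* = M/(P_x + P_y·(y/x)).
Numerically y/x = 0.367791, so x* = 375/(4.5 + 30.15·0.367791) = 24.0556 and y* = 0.367791·24.0556 = 8.8474.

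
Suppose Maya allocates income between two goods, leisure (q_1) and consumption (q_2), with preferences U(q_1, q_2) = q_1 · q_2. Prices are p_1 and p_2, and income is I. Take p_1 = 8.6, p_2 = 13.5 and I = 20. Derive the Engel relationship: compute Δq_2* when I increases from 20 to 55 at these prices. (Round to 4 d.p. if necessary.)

Δq_2* = 1.2963

The MRS is q_2/q_1. Set MRS = p_1/p_2.
Rearranging, p_2·q_2 = p_1·q_1. Substituting into the budget gives p_1·q_1·(1 + 1) = I.
Demand: q_1*(p_1,p_2,I) = 0.5·I/p_1 and q_2* = 0.5·I/p_2.
At p_1=8.6, p_2=13.5, I=20: q_2* = 0.5·20/13.5 = 0.7407.
At I' = 55: q_2* = 2.037. Change: 2.037 − 0.7407 = 1.2963.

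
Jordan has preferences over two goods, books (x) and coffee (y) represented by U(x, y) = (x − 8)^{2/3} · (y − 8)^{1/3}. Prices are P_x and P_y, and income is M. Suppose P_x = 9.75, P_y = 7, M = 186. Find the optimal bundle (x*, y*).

x* = 11.5556, y* = 10.4762

This is Cobb-Douglas in (x−8, y−8): tangency gives 2/3·P_y·(y−8) = 1/3·P_x·(x−8).
Substituting into the budget: x* = 8 + 2/3·(M − 8·P_x − 8·P_y)/P_x, and y* = 8 + 1/3·(…)/P_y.
Discretionary income = 186 − 8·9.75 − 8·7 = 52; x* = 8 + 2/3·52/9.75 = 11.5556; y* = 8 + 1/3·52/7 = 10.4762.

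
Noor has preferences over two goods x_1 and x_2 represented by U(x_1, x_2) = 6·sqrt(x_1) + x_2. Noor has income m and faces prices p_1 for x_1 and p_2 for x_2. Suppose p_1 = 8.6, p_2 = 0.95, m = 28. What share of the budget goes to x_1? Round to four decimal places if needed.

MU_x_1 = 3/√x_1, MU_x_2 = 1. Tangency: 3/√x_1 = p_1/p_2.
Thus x_1* = (3·p_2/p_1)² — independent of m — with the rest of income spent on x_2.
Plugging in: x_1* = (3·0.95/8.6)² = 0.1098, x_2* = 28.4795.
Expenditure on x_1: 8.6·0.1098 = 0.9445; share = 0.0337.

share on x_1 = 0.0337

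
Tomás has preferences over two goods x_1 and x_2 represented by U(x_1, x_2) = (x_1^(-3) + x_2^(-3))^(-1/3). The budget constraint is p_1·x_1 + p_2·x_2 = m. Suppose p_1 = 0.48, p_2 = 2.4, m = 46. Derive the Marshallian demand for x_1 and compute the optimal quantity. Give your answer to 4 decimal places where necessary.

x_1* = 22.0626

MRS = MU_x_1/MU_x_2 = (x_2/x_1)^(4). Set equal to p_1/p_2.
Hence x_2/x_1 = (p_1/p_2)^(1/(4)), i.e. raised to the 0.25 power.
With the ratio pinned down, the budget gives x_1* = m/(p_1 + p_2·(x_2/x_1)) and x_2* = (x_2/x_1)·x_1*.
Numerically x_2/x_1 = 0.66874, so x_1* = 46/(0.48 + 2.4·0.66874) = 22.0626.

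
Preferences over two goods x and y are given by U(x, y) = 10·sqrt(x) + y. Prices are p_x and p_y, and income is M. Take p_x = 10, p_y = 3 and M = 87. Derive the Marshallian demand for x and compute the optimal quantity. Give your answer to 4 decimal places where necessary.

Solve: √x = 5·p_y/p_x, so x*(p_x,p_y) = (5·p_y/p_x)², and y* = (M − p_x·x*)/p_y.
Plugging in: x* = (5·3/10)² = 2.25.

x* = 2.25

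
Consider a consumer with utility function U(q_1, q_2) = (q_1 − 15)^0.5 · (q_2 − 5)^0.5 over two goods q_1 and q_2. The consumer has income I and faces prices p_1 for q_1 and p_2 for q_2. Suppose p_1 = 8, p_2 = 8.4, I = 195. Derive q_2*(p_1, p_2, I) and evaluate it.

Let q_1' = q_1−15, q_2' = q_2−5. MRS = q_2'/q_1' = p_1/p_2.
Substituting into the budget: q_1* = 15 + 0.5·(I − 15·p_1 − 5·p_2)/p_1, and q_2* = 5 + 0.5·(…)/p_2.
Discretionary income = 195 − 15·8 − 5·8.4 = 33; q_2* = 5 + 0.5·33/8.4 = 6.9643.

q_2* = 6.9643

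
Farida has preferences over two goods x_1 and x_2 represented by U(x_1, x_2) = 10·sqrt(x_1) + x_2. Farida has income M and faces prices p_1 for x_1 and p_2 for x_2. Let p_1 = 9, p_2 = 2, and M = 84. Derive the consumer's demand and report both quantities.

x_1* = 1.2346, x_2* = 36.4444

Utility is quasi-linear in x_2; the FOC for x_1 is 5/√x_1 = p_1/p_2.
Thus x_1* = (5·p_2/p_1)² — independent of M — with the rest of income spent on x_2.
Plugging in: x_1* = (5·2/9)² = 1.2346, x_2* = 36.4444.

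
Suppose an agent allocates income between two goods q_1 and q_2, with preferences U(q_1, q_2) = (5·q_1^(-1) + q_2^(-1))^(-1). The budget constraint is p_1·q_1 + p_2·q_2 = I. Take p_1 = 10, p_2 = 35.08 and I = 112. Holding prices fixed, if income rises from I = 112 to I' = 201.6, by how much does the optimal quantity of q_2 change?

From the CES first-order condition, 5·(q_2/q_1)^(2) = p_1/p_2.
Solve for the ratio: q_2/q_1 = [(1/5)·p_1/p_2]^(0.5).
Substitute q_2 = (q_2/q_1)·q_1 into the budget: q_1* = I/(p_1 + p_2·(q_2/q_1)).
Numerically q_2/q_1 = 0.238773, so q_1* = 112/(10 + 35.08·0.238773) = 6.0949 and q_2* = 0.238773·6.0949 = 1.4553.
At I' = 201.6: q_2* = 2.6195. Change: 2.6195 − 1.4553 = 1.1642.

Δq_2* = 1.1642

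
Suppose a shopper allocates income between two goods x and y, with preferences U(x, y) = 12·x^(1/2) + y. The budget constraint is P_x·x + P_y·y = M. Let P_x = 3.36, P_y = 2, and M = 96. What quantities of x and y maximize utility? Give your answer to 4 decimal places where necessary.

x* = 12.7551, y* = 26.5714

Thus x* = (6·P_y/P_x)² — independent of M — with the rest of income spent on y.
Plugging in: x* = (6·2/3.36)² = 12.7551, y* = 26.5714.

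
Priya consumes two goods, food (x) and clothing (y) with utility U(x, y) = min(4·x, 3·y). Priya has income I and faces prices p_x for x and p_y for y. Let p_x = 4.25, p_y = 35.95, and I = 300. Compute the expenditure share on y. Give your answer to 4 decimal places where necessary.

share on y = 0.9186

Leontief preferences: the optimum is at the kink where x/3 = y/4, i.e. y = (4/3)·x.
Budget: p_x·x + p_y·(4/3)·x = I, so (3·p_x + 4·p_y)·x = 3·I.
Demand: x*(p_x,p_y,I) = 3·I/(3·p_x + 4·p_y), y* = 4·I/(3·p_x + 4·p_y).
Here 3·4.25 + 4·35.95 = 156.55, giving x* = 5.749 and y* = 7.6653.
Expenditure on y: 35.95·7.6653 = 275.5669; share = 0.9186.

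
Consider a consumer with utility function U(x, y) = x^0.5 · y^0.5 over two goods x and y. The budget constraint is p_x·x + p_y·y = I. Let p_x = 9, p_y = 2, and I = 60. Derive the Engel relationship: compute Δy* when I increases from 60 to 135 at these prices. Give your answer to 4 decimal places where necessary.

Δy* = 18.75

MU_x/MU_y = (0.5·y)/(0.5·x); tangency sets this equal to p_x/p_y.
So 0.5·p_y·y = 0.5·p_x·x; combined with the budget, a share 0.5 of income goes to x.
Demand: x*(p_x,p_y,I) = 0.5·I/p_x and y* = 0.5·I/p_y.
At p_x=9, p_y=2, I=60: y* = 0.5·60/2 = 15.
At I' = 135: y* = 33.75. Change: 33.75 − 15 = 18.75.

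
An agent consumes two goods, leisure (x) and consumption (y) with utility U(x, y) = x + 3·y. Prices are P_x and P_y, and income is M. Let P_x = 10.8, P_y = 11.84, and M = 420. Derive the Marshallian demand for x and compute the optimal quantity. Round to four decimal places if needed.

x* = 0

y gives more utility per dollar, so spend all income on y: y* = M/P_y, x* = 0.
Numerically: x* = 0, y* = 35.473.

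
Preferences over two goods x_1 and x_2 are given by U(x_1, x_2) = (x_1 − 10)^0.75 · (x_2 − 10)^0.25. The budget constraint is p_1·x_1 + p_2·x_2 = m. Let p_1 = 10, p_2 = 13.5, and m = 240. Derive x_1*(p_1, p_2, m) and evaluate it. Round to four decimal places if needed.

Let x_1' = x_1−10, x_2' = x_2−10. MRS = 3·x_2'/x_1' = p_1/p_2.
Substituting into the budget: x_1* = 10 + 0.75·(m − 10·p_1 − 10·p_2)/p_1, and x_2* = 10 + 0.25·(…)/p_2.
Discretionary income = 240 − 10·10 − 10·13.5 = 5; x_1* = 10 + 0.75·5/10 = 10.375.

x_1* = 10.375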